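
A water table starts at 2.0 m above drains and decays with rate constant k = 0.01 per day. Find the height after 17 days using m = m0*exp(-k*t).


m = m0 * exp(-k*t)
m = 2.0 * exp(-0.01 * 17)
m = 2.0 * exp(-0.1700)

1.6873 m


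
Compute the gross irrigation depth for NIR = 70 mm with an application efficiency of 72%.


Ea = 72% = 0.72
GID = NIR / Ea = 70 / 0.72 = 97.2222 mm

97.2222 mm


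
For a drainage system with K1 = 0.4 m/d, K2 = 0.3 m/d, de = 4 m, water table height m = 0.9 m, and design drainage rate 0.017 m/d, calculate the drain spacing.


S^2 = 8*K2*de*m/q + 4*K1*m^2/q
S^2 = 8*0.3*4*0.9/0.017 + 4*0.4*0.9^2/0.017
S = sqrt(584.4706)

24.1758 m


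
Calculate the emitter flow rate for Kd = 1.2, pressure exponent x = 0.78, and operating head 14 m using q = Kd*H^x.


q = Kd * H^x = 1.2 * 14^0.78 = 1.2 * 7.833933

9.4007 L/h


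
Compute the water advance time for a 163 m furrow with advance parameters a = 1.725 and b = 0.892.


t = (L/a)^(1/b)
t = (163/1.725)^(1/0.892)
t = 94.492754^(1/0.892)

163.8975 min


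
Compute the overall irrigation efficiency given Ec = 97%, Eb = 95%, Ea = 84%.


Ec = 0.97, Eb = 0.95, Ea = 0.84
E = 0.97 * 0.95 * 0.84 * 100 = 77.4060%

77.4060 %


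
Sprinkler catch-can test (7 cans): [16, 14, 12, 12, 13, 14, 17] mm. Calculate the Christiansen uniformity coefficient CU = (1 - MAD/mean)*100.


mean = 14.000000 mm
MAD = 1.428571 mm
CU = (1 - 1.428571/14.000000)*100

89.7959 %


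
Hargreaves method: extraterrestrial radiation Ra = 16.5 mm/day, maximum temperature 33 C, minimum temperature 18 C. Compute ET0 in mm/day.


Tmean = (Tmax + Tmin)/2 = (33 + 18)/2 = 25.5
ET0 = 0.0023 * 16.5 * (25.5 + 17.8) * sqrt(33 - 18)
ET0 = 0.0023 * 16.5 * 43.3 * 3.872983

6.3642 mm/day


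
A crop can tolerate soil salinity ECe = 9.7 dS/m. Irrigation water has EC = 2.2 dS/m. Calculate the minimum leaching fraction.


LR = ECiw / (5*ECe - ECiw)
LR = 2.2 / (5*9.7 - 2.2)
LR = 2.2 / 46.3000

0.0475


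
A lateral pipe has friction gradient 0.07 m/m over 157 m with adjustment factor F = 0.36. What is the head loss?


hf = J * L * F = 0.07 * 157 * 0.36 = 3.9564 m

3.9564 m


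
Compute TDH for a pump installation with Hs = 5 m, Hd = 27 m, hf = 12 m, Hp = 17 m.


TDH = Hs + Hd + hf + Hp = 5 + 27 + 12 + 17 = 61

61 m


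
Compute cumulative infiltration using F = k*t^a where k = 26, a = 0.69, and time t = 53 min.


F = k * t^a = 26 * 53^0.69
F = 26 * 15.479266

402.4609 mm


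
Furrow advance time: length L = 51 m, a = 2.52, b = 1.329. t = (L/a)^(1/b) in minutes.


t = (L/a)^(1/b)
t = (51/2.52)^(1/1.329)
t = 20.238095^(1/1.329)

9.6122 min


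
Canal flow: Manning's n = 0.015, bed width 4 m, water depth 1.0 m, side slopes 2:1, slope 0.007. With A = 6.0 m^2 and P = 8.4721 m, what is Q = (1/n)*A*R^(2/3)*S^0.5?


R = A/P = 6.0/8.4721 = 0.708207
Q = (1/0.015) * 6.0 * 0.708207^(2/3) * 0.007^0.5

26.5898 m^3/s


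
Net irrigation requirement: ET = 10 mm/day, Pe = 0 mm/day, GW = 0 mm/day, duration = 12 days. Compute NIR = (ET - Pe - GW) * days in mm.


Daily deficit = ET - Pe - GW = 10 - 0 - 0 = 10 mm/day
NIR = 10 * 12 = 120 mm

120.0000 mm


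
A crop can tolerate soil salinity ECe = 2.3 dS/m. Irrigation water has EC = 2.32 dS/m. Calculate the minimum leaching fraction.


LR = ECiw / (5*ECe - ECiw)
LR = 2.32 / (5*2.3 - 2.32)
LR = 2.32 / 9.1800

0.2527


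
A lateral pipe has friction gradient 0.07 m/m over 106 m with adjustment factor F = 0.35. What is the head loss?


hf = J * L * F = 0.07 * 106 * 0.35 = 2.5970 m

2.5970 m


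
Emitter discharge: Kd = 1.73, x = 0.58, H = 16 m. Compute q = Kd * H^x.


q = Kd * H^x = 1.73 * 16^0.58 = 1.73 * 4.993322

8.6384 L/h


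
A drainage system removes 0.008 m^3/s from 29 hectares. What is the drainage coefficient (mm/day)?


DC = Q * 86400 / (A * 10000) * 1000
DC = 0.008 * 86400 / (29 * 10000) * 1000
DC = 691200.0000 / 290000

2.3834 mm/day


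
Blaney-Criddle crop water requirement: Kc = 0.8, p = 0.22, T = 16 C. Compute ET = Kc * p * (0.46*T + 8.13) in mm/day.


ET = Kc * p * (0.46*T + 8.13)
ET = 0.8 * 0.22 * (0.46*16 + 8.13)
ET = 0.8 * 0.22 * 15.4900

2.7262 mm/day


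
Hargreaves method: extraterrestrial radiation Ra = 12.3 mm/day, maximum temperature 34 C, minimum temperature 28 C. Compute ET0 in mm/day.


Tmean = (Tmax + Tmin)/2 = (34 + 28)/2 = 31.0
ET0 = 0.0023 * 12.3 * (31.0 + 17.8) * sqrt(34 - 28)
ET0 = 0.0023 * 12.3 * 48.8 * 2.449490

3.3816 mm/day


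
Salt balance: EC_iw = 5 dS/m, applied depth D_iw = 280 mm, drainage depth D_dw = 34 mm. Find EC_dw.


EC_dw = EC_iw * D_iw / D_dw
EC_dw = 5 * 280 / 34
EC_dw = 1400 / 34

41.1765 dS/m


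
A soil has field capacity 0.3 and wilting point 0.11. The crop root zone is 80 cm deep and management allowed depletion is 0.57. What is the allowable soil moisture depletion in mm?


SMD = (FC - PWP) * d * MAD * 10
SMD = (0.3 - 0.11) * 80 * 0.57 * 10
SMD = 0.1900 * 80 * 0.57 * 10

86.6400 mm


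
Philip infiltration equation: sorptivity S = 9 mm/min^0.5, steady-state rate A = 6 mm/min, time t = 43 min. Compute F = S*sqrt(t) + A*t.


F = S*sqrt(t) + A*t
F = 9*sqrt(43) + 6*43
F = 9*6.557439 + 258

317.0170 mm


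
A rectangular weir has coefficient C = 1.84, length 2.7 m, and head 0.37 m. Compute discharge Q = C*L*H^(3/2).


Q = C * L * H^(3/2) = 1.84 * 2.7 * 0.37^1.5 = 1.84 * 2.7 * 0.225062

1.1181 m^3/s


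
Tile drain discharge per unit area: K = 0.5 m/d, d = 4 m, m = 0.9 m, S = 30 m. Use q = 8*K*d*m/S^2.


q = 8*K*d*m/S^2
q = 8*0.5*4*0.9/30^2
q = 14.4000 / 900

0.0160 m/d


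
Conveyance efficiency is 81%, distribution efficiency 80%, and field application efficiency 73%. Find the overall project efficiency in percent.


Ec = 0.81, Eb = 0.8, Ea = 0.73
E = 0.81 * 0.8 * 0.73 * 100 = 47.3040%

47.3040 %


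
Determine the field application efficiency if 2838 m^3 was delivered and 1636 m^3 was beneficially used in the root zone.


Ea = V_root / V_field * 100 = 1636 / 2838 * 100 = 57.6462%

57.6462 %


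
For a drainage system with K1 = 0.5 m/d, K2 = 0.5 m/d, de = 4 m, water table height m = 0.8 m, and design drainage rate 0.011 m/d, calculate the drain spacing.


S^2 = 8*K2*de*m/q + 4*K1*m^2/q
S^2 = 8*0.5*4*0.8/0.011 + 4*0.5*0.8^2/0.011
S = sqrt(1280.0000)

35.7771 m


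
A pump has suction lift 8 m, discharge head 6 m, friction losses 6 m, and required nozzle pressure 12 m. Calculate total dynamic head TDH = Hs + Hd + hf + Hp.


TDH = Hs + Hd + hf + Hp = 8 + 6 + 6 + 12 = 32

32 m


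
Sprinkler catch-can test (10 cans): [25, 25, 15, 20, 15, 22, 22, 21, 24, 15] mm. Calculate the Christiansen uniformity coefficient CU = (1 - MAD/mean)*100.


mean = 20.400000 mm
MAD = 3.320000 mm
CU = (1 - 3.320000/20.400000)*100

83.7255 %


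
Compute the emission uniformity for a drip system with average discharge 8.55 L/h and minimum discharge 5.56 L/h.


EU = (q_min/q_avg)*100 = (5.56/8.55)*100 = 65.0292%

65.0292 %


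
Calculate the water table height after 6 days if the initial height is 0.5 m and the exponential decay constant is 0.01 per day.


m = m0 * exp(-k*t)
m = 0.5 * exp(-0.01 * 6)
m = 0.5 * exp(-0.0600)

0.4709 m


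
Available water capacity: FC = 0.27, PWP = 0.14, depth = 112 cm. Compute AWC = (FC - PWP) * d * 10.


AWC = (FC - PWP) * d * 10
AWC = (0.27 - 0.14) * 112 * 10
AWC = 0.1300 * 112 * 10

145.6000 mm


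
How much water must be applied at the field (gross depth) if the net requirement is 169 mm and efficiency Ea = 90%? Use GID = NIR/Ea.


Ea = 90% = 0.9
GID = NIR / Ea = 169 / 0.9 = 187.7778 mm

187.7778 mm


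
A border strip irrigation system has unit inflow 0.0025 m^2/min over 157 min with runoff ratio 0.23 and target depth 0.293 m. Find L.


L = q*t/((1+r)*Z)
L = 0.0025*157/((1+0.23)*0.293)
L = 0.3925/0.36039

1.0891 m


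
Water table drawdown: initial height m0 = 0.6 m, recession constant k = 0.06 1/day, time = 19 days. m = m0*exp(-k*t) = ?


m = m0 * exp(-k*t)
m = 0.6 * exp(-0.06 * 19)
m = 0.6 * exp(-1.1400)

0.1919 m


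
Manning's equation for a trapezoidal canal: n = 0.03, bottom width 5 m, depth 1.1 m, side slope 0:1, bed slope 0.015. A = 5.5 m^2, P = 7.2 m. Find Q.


R = A/P = 5.5/7.2 = 0.763889
Q = (1/0.03) * 5.5 * 0.763889^(2/3) * 0.015^0.5

18.7632 m^3/s


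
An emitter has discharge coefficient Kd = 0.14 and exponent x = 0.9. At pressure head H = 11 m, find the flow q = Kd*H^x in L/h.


q = Kd * H^x = 0.14 * 11^0.9 = 0.14 * 8.654728

1.2117 L/h


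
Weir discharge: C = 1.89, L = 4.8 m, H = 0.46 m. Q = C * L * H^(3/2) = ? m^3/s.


Q = C * L * H^(3/2) = 1.89 * 4.8 * 0.46^1.5 = 1.89 * 4.8 * 0.311987

2.8303 m^3/s


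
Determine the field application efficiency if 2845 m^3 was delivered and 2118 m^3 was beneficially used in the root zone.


Ea = V_root / V_field * 100 = 2118 / 2845 * 100 = 74.4464%

74.4464 %


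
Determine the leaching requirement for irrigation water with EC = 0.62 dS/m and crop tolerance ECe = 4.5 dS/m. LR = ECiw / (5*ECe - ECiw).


LR = ECiw / (5*ECe - ECiw)
LR = 0.62 / (5*4.5 - 0.62)
LR = 0.62 / 21.8800

0.0283


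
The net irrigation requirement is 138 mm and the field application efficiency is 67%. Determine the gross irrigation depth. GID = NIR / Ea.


Ea = 67% = 0.67
GID = NIR / Ea = 138 / 0.67 = 205.9701 mm

205.9701 mm


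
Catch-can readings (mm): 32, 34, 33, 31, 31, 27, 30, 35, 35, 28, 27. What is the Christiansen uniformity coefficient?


mean = 31.181818 mm
MAD = 2.380165 mm
CU = (1 - 2.380165/31.181818)*100

92.3668 %


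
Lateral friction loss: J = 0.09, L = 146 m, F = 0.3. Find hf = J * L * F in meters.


hf = J * L * F = 0.09 * 146 * 0.3 = 3.9420 m

3.9420 m


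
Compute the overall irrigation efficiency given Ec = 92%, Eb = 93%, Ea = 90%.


Ec = 0.92, Eb = 0.93, Ea = 0.9
E = 0.92 * 0.93 * 0.9 * 100 = 77.0040%

77.0040 %


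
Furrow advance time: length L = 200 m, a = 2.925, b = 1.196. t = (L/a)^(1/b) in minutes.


t = (L/a)^(1/b)
t = (200/2.925)^(1/1.196)
t = 68.376068^(1/1.196)

34.2138 min


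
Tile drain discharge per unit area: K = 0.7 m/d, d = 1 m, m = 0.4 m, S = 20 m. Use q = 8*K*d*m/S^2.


q = 8*K*d*m/S^2
q = 8*0.7*1*0.4/20^2
q = 2.2400 / 400

0.0056 m/d


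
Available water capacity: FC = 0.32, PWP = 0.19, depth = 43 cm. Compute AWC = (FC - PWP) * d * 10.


AWC = (FC - PWP) * d * 10
AWC = (0.32 - 0.19) * 43 * 10
AWC = 0.1300 * 43 * 10

55.9000 mm


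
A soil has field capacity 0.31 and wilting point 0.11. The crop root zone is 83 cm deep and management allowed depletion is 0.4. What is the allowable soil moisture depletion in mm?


SMD = (FC - PWP) * d * MAD * 10
SMD = (0.31 - 0.11) * 83 * 0.4 * 10
SMD = 0.2000 * 83 * 0.4 * 10

66.4000 mm


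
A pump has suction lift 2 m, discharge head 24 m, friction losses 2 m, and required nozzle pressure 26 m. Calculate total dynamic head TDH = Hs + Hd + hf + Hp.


TDH = Hs + Hd + hf + Hp = 2 + 24 + 2 + 26 = 54

54 m


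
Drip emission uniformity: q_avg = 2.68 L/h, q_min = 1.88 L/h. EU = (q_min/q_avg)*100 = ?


EU = (q_min/q_avg)*100 = (1.88/2.68)*100 = 70.1493%

70.1493 %


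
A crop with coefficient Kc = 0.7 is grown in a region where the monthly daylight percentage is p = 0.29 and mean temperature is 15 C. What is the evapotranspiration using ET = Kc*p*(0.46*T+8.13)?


ET = Kc * p * (0.46*T + 8.13)
ET = 0.7 * 0.29 * (0.46*15 + 8.13)
ET = 0.7 * 0.29 * 15.0300

3.0511 mm/day


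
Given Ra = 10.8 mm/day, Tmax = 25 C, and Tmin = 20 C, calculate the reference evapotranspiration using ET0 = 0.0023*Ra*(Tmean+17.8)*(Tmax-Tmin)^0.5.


Tmean = (Tmax + Tmin)/2 = (25 + 20)/2 = 22.5
ET0 = 0.0023 * 10.8 * (22.5 + 17.8) * sqrt(25 - 20)
ET0 = 0.0023 * 10.8 * 40.3 * 2.236068

2.2384 mm/day


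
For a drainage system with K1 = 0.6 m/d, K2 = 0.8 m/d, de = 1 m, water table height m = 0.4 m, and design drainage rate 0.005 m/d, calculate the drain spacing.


S^2 = 8*K2*de*m/q + 4*K1*m^2/q
S^2 = 8*0.8*1*0.4/0.005 + 4*0.6*0.4^2/0.005
S = sqrt(588.8000)

24.2652 m


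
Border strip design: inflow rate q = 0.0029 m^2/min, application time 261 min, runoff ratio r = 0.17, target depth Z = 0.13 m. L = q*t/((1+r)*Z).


L = q*t/((1+r)*Z)
L = 0.0029*261/((1+0.17)*0.13)
L = 0.7569/0.1521

4.9763 m


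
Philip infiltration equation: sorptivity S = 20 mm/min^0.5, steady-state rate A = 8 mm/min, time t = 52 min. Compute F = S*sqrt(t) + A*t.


F = S*sqrt(t) + A*t
F = 20*sqrt(52) + 8*52
F = 20*7.211103 + 416

560.2221 mm


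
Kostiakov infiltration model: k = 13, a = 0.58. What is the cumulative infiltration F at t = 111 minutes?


F = k * t^a = 13 * 111^0.58
F = 13 * 15.356326

199.6322 mm


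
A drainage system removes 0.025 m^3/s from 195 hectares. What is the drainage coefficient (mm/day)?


DC = Q * 86400 / (A * 10000) * 1000
DC = 0.025 * 86400 / (195 * 10000) * 1000
DC = 2160000.0000 / 1950000

1.1077 mm/day


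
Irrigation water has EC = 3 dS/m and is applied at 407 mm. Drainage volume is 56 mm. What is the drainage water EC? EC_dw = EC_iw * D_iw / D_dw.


EC_dw = EC_iw * D_iw / D_dw
EC_dw = 3 * 407 / 56
EC_dw = 1221 / 56

21.8036 dS/m


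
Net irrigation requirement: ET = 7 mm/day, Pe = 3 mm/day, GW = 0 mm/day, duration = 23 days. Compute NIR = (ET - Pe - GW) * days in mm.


Daily deficit = ET - Pe - GW = 7 - 3 - 0 = 4 mm/day
NIR = 4 * 23 = 92 mm

92.0000 mm


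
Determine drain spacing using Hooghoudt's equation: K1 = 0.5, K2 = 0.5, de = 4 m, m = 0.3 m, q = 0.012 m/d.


S^2 = 8*K2*de*m/q + 4*K1*m^2/q
S^2 = 8*0.5*4*0.3/0.012 + 4*0.5*0.3^2/0.012
S = sqrt(415.0000)

20.3715 m


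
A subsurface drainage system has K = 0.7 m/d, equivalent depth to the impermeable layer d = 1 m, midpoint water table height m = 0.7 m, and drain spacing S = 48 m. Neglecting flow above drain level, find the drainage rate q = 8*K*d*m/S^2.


q = 8*K*d*m/S^2
q = 8*0.7*1*0.7/48^2
q = 3.9200 / 2304

0.0017 m/d


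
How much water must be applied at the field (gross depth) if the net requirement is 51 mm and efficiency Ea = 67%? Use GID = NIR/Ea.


Ea = 67% = 0.67
GID = NIR / Ea = 51 / 0.67 = 76.1194 mm

76.1194 mm


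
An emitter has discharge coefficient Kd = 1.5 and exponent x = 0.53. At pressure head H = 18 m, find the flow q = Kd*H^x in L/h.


q = Kd * H^x = 1.5 * 18^0.53 = 1.5 * 4.626946

6.9404 L/h


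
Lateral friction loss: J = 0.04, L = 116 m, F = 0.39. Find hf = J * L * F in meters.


hf = J * L * F = 0.04 * 116 * 0.39 = 1.8096 m

1.8096 m


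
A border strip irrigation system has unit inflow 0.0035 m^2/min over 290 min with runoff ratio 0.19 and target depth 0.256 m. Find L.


L = q*t/((1+r)*Z)
L = 0.0035*290/((1+0.19)*0.256)
L = 1.015/0.30464

3.3318 m


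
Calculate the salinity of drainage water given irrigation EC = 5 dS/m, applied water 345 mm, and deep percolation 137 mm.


EC_dw = EC_iw * D_iw / D_dw
EC_dw = 5 * 345 / 137
EC_dw = 1725 / 137

12.5912 dS/m


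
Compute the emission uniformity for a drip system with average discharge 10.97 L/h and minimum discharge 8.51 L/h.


EU = (q_min/q_avg)*100 = (8.51/10.97)*100 = 77.5752%

77.5752 %


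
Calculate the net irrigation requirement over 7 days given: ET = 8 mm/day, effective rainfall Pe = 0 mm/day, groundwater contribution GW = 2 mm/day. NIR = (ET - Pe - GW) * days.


Daily deficit = ET - Pe - GW = 8 - 0 - 2 = 6 mm/day
NIR = 6 * 7 = 42 mm

42.0000 mm


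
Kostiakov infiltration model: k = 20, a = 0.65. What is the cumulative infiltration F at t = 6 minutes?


F = k * t^a = 20 * 6^0.65
F = 20 * 3.204781

64.0956 mm


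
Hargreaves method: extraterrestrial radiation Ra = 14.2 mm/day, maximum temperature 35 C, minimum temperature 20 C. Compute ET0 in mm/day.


Tmean = (Tmax + Tmin)/2 = (35 + 20)/2 = 27.5
ET0 = 0.0023 * 14.2 * (27.5 + 17.8) * sqrt(35 - 20)
ET0 = 0.0023 * 14.2 * 45.3 * 3.872983

5.7301 mm/day


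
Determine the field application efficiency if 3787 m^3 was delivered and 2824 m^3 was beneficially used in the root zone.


Ea = V_root / V_field * 100 = 2824 / 3787 * 100 = 74.5709%

74.5709 %


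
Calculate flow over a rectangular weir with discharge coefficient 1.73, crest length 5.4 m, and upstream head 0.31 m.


Q = C * L * H^(3/2) = 1.73 * 5.4 * 0.31^1.5 = 1.73 * 5.4 * 0.172601

1.6124 m^3/s


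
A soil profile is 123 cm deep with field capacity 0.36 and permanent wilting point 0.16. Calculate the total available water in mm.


AWC = (FC - PWP) * d * 10
AWC = (0.36 - 0.16) * 123 * 10
AWC = 0.2000 * 123 * 10

246.0000 mm


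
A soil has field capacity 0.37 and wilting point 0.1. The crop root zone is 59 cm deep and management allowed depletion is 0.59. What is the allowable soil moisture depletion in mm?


SMD = (FC - PWP) * d * MAD * 10
SMD = (0.37 - 0.1) * 59 * 0.59 * 10
SMD = 0.2700 * 59 * 0.59 * 10

93.9870 mm


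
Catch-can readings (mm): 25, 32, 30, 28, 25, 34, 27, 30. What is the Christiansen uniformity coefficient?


mean = 28.875000 mm
MAD = 2.625000 mm
CU = (1 - 2.625000/28.875000)*100

90.9091 %


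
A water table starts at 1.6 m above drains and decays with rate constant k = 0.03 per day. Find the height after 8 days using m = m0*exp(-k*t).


m = m0 * exp(-k*t)
m = 1.6 * exp(-0.03 * 8)
m = 1.6 * exp(-0.2400)

1.2586 m


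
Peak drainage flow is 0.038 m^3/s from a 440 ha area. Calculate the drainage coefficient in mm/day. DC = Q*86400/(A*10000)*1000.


DC = Q * 86400 / (A * 10000) * 1000
DC = 0.038 * 86400 / (440 * 10000) * 1000
DC = 3283200.0000 / 4400000

0.7462 mm/day


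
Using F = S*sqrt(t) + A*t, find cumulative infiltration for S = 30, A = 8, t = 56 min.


F = S*sqrt(t) + A*t
F = 30*sqrt(56) + 8*56
F = 30*7.483315 + 448

672.4995 mm


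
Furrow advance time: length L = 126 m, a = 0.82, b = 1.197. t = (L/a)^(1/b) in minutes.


t = (L/a)^(1/b)
t = (126/0.82)^(1/1.197)
t = 153.658537^(1/1.197)

67.0961 min


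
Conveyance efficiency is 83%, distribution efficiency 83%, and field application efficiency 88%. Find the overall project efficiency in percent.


Ec = 0.83, Eb = 0.83, Ea = 0.88
E = 0.83 * 0.83 * 0.88 * 100 = 60.6232%

60.6232 %


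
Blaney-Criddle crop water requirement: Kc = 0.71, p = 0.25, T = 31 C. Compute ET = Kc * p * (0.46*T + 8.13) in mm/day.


ET = Kc * p * (0.46*T + 8.13)
ET = 0.71 * 0.25 * (0.46*31 + 8.13)
ET = 0.71 * 0.25 * 22.3900

3.9742 mm/day


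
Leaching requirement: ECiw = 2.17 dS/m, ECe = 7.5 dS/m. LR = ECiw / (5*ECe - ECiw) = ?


LR = ECiw / (5*ECe - ECiw)
LR = 2.17 / (5*7.5 - 2.17)
LR = 2.17 / 35.3300

0.0614


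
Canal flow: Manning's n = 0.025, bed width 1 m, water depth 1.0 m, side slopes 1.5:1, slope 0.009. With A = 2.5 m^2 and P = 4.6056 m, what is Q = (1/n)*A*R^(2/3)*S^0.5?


R = A/P = 2.5/4.6056 = 0.542817
Q = (1/0.025) * 2.5 * 0.542817^(2/3) * 0.009^0.5

6.3128 m^3/s


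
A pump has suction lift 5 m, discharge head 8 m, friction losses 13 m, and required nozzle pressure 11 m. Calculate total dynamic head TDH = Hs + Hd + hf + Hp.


TDH = Hs + Hd + hf + Hp = 5 + 8 + 13 + 11 = 37

37 m


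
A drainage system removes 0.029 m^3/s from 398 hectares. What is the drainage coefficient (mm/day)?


DC = Q * 86400 / (A * 10000) * 1000
DC = 0.029 * 86400 / (398 * 10000) * 1000
DC = 2505600.0000 / 3980000

0.6295 mm/day


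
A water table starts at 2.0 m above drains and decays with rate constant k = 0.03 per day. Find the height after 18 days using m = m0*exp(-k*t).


m = m0 * exp(-k*t)
m = 2.0 * exp(-0.03 * 18)
m = 2.0 * exp(-0.5400)

1.1655 m


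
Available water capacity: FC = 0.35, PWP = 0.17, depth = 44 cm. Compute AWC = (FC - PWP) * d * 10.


AWC = (FC - PWP) * d * 10
AWC = (0.35 - 0.17) * 44 * 10
AWC = 0.1800 * 44 * 10

79.2000 mm


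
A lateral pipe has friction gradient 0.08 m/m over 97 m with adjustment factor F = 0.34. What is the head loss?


hf = J * L * F = 0.08 * 97 * 0.34 = 2.6384 m

2.6384 m


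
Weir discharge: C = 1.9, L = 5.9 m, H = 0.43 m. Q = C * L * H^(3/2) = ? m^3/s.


Q = C * L * H^(3/2) = 1.9 * 5.9 * 0.43^1.5 = 1.9 * 5.9 * 0.281970

3.1609 m^3/s


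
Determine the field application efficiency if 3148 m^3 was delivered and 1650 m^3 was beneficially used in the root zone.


Ea = V_root / V_field * 100 = 1650 / 3148 * 100 = 52.4142%

52.4142 %


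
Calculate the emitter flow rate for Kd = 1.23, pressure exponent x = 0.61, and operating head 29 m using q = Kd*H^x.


q = Kd * H^x = 1.23 * 29^0.61 = 1.23 * 7.799428

9.5933 L/h


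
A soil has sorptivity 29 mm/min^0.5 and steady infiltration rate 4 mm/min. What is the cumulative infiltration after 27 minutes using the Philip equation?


F = S*sqrt(t) + A*t
F = 29*sqrt(27) + 4*27
F = 29*5.196152 + 108

258.6884 mm


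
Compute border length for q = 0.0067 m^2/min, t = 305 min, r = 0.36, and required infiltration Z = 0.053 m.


L = q*t/((1+r)*Z)
L = 0.0067*305/((1+0.36)*0.053)
L = 2.0435/0.07208

28.3504 m


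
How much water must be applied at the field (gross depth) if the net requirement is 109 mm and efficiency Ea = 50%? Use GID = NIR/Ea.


Ea = 50% = 0.5
GID = NIR / Ea = 109 / 0.5 = 218.0000 mm

218.0000 mm


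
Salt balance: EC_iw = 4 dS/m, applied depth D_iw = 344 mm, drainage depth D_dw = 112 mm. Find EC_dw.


EC_dw = EC_iw * D_iw / D_dw
EC_dw = 4 * 344 / 112
EC_dw = 1376 / 112

12.2857 dS/m


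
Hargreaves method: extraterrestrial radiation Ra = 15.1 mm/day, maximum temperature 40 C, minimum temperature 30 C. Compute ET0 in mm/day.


Tmean = (Tmax + Tmin)/2 = (40 + 30)/2 = 35.0
ET0 = 0.0023 * 15.1 * (35.0 + 17.8) * sqrt(40 - 30)
ET0 = 0.0023 * 15.1 * 52.8 * 3.162278

5.7988 mm/day


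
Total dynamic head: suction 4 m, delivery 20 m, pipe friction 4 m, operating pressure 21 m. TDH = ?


TDH = Hs + Hd + hf + Hp = 4 + 20 + 4 + 21 = 49

49 m


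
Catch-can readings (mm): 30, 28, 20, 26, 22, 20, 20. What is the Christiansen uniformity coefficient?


mean = 23.714286 mm
MAD = 3.673469 mm
CU = (1 - 3.673469/23.714286)*100

84.5095 %


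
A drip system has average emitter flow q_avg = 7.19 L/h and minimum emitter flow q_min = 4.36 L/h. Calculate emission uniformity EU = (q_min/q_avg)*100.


EU = (q_min/q_avg)*100 = (4.36/7.19)*100 = 60.6398%

60.6398 %


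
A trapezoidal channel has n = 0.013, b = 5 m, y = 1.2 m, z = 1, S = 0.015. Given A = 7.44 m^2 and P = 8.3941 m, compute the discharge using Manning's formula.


R = A/P = 7.44/8.3941 = 0.886337
Q = (1/0.013) * 7.44 * 0.886337^(2/3) * 0.015^0.5

64.6757 m^3/s


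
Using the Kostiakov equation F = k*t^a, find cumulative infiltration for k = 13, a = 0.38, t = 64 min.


F = k * t^a = 13 * 64^0.38
F = 13 * 4.856780

63.1381 mm


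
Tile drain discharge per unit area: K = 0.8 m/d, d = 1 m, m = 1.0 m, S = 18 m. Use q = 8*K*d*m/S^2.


q = 8*K*d*m/S^2
q = 8*0.8*1*1.0/18^2
q = 6.4000 / 324

0.0198 m/d


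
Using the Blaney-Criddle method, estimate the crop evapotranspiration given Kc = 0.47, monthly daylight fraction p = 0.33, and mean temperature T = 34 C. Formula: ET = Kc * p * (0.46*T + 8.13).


ET = Kc * p * (0.46*T + 8.13)
ET = 0.47 * 0.33 * (0.46*34 + 8.13)
ET = 0.47 * 0.33 * 23.7700

3.6867 mm/day


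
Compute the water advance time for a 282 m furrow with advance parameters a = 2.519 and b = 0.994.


t = (L/a)^(1/b)
t = (282/2.519)^(1/0.994)
t = 111.949186^(1/0.994)

115.1832 min


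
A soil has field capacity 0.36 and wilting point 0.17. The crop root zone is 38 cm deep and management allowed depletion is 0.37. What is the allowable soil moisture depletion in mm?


SMD = (FC - PWP) * d * MAD * 10
SMD = (0.36 - 0.17) * 38 * 0.37 * 10
SMD = 0.1900 * 38 * 0.37 * 10

26.7140 mm


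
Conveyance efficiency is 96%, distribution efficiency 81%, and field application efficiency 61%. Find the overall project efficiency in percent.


Ec = 0.96, Eb = 0.81, Ea = 0.61
E = 0.96 * 0.81 * 0.61 * 100 = 47.4336%

47.4336 %


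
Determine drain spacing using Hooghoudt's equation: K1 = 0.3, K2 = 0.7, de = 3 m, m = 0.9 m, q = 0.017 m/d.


S^2 = 8*K2*de*m/q + 4*K1*m^2/q
S^2 = 8*0.7*3*0.9/0.017 + 4*0.3*0.9^2/0.017
S = sqrt(946.5882)

30.7667 m


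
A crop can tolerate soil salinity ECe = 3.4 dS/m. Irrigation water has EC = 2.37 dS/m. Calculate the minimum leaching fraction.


LR = ECiw / (5*ECe - ECiw)
LR = 2.37 / (5*3.4 - 2.37)
LR = 2.37 / 14.6300

0.1620


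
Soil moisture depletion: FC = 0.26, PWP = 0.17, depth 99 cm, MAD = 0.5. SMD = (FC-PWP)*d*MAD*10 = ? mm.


SMD = (FC - PWP) * d * MAD * 10
SMD = (0.26 - 0.17) * 99 * 0.5 * 10
SMD = 0.0900 * 99 * 0.5 * 10

44.5500 mm


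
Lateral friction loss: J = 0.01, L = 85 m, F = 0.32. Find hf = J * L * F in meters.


hf = J * L * F = 0.01 * 85 * 0.32 = 0.2720 m

0.2720 m


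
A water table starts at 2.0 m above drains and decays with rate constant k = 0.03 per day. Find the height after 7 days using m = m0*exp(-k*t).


m = m0 * exp(-k*t)
m = 2.0 * exp(-0.03 * 7)
m = 2.0 * exp(-0.2100)

1.6212 m


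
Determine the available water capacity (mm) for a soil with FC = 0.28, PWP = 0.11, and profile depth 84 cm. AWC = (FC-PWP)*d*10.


AWC = (FC - PWP) * d * 10
AWC = (0.28 - 0.11) * 84 * 10
AWC = 0.1700 * 84 * 10

142.8000 mm


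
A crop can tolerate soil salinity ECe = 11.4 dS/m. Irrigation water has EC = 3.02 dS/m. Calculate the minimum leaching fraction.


LR = ECiw / (5*ECe - ECiw)
LR = 3.02 / (5*11.4 - 3.02)
LR = 3.02 / 53.9800

0.0559


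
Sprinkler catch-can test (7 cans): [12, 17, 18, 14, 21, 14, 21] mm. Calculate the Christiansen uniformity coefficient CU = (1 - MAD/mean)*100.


mean = 16.714286 mm
MAD = 2.897959 mm
CU = (1 - 2.897959/16.714286)*100

82.6618 %


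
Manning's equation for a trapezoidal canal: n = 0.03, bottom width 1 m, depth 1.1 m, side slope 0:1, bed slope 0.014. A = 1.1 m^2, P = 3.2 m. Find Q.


R = A/P = 1.1/3.2 = 0.343750
Q = (1/0.03) * 1.1 * 0.343750^(2/3) * 0.014^0.5

2.1289 m^3/s


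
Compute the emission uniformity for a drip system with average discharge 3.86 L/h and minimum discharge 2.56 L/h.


EU = (q_min/q_avg)*100 = (2.56/3.86)*100 = 66.3212%

66.3212 %


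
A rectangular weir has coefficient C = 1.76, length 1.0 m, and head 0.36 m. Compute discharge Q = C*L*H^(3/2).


Q = C * L * H^(3/2) = 1.76 * 1.0 * 0.36^1.5 = 1.76 * 1.0 * 0.216000

0.3802 m^3/s


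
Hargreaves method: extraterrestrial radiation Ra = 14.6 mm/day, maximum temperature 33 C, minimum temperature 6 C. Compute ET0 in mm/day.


Tmean = (Tmax + Tmin)/2 = (33 + 6)/2 = 19.5
ET0 = 0.0023 * 14.6 * (19.5 + 17.8) * sqrt(33 - 6)
ET0 = 0.0023 * 14.6 * 37.3 * 5.196152

6.5084 mm/day


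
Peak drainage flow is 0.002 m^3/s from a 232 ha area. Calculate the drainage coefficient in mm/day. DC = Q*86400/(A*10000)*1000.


DC = Q * 86400 / (A * 10000) * 1000
DC = 0.002 * 86400 / (232 * 10000) * 1000
DC = 172800.0000 / 2320000

0.0745 mm/day


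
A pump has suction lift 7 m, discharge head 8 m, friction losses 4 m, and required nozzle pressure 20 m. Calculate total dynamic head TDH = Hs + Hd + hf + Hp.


TDH = Hs + Hd + hf + Hp = 7 + 8 + 4 + 20 = 39

39 m


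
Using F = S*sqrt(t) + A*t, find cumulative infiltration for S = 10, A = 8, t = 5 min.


F = S*sqrt(t) + A*t
F = 10*sqrt(5) + 8*5
F = 10*2.236068 + 40

62.3607 mm


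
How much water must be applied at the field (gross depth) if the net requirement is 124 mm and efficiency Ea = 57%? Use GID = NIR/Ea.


Ea = 57% = 0.57
GID = NIR / Ea = 124 / 0.57 = 217.5439 mm

217.5439 mm


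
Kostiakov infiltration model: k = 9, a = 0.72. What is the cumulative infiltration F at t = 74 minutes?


F = k * t^a = 9 * 74^0.72
F = 9 * 22.174143

199.5673 mm


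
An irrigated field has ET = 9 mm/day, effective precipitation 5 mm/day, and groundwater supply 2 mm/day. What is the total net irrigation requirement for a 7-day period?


Daily deficit = ET - Pe - GW = 9 - 5 - 2 = 2 mm/day
NIR = 2 * 7 = 14 mm

14.0000 mm


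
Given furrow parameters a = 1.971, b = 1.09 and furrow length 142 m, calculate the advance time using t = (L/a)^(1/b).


t = (L/a)^(1/b)
t = (142/1.971)^(1/1.09)
t = 72.044647^(1/1.09)

50.6083 min


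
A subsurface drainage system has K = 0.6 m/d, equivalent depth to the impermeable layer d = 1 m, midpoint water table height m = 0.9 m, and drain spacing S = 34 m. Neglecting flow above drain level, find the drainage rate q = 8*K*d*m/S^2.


q = 8*K*d*m/S^2
q = 8*0.6*1*0.9/34^2
q = 4.3200 / 1156

0.0037 m/d


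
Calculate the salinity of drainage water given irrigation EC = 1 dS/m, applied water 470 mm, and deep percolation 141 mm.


EC_dw = EC_iw * D_iw / D_dw
EC_dw = 1 * 470 / 141
EC_dw = 470 / 141

3.3333 dS/m


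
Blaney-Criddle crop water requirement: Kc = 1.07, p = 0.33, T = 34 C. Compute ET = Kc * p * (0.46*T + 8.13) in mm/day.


ET = Kc * p * (0.46*T + 8.13)
ET = 1.07 * 0.33 * (0.46*34 + 8.13)
ET = 1.07 * 0.33 * 23.7700

8.3932 mm/day


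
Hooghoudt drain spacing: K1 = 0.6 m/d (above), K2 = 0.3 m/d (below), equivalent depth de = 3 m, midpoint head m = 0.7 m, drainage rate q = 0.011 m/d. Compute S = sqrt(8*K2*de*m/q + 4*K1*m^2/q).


S^2 = 8*K2*de*m/q + 4*K1*m^2/q
S^2 = 8*0.3*3*0.7/0.011 + 4*0.6*0.7^2/0.011
S = sqrt(565.0909)

23.7716 m


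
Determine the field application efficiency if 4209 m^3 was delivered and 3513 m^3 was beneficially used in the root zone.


Ea = V_root / V_field * 100 = 3513 / 4209 * 100 = 83.4640%

83.4640 %


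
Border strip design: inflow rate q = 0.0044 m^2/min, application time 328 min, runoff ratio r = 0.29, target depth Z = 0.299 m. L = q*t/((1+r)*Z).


L = q*t/((1+r)*Z)
L = 0.0044*328/((1+0.29)*0.299)
L = 1.4432/0.38571

3.7417 m


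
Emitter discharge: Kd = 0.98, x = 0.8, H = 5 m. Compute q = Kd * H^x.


q = Kd * H^x = 0.98 * 5^0.8 = 0.98 * 3.623898

3.5514 L/h


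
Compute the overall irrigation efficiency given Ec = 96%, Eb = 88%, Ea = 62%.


Ec = 0.96, Eb = 0.88, Ea = 0.62
E = 0.96 * 0.88 * 0.62 * 100 = 52.3776%

52.3776 %


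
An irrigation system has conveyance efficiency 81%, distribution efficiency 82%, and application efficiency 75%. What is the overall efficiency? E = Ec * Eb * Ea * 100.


Ec = 0.81, Eb = 0.82, Ea = 0.75
E = 0.81 * 0.82 * 0.75 * 100 = 49.8150%

49.8150 %


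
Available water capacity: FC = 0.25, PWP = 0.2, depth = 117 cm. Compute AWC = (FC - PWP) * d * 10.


AWC = (FC - PWP) * d * 10
AWC = (0.25 - 0.2) * 117 * 10
AWC = 0.0500 * 117 * 10

58.5000 mm


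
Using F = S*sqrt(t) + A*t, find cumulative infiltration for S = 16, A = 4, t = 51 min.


F = S*sqrt(t) + A*t
F = 16*sqrt(51) + 4*51
F = 16*7.141428 + 204

318.2628 mm


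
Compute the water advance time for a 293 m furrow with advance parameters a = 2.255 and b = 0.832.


t = (L/a)^(1/b)
t = (293/2.255)^(1/0.832)
t = 129.933481^(1/0.832)

347.1604 min


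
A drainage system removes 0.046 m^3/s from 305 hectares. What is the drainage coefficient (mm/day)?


DC = Q * 86400 / (A * 10000) * 1000
DC = 0.046 * 86400 / (305 * 10000) * 1000
DC = 3974400.0000 / 3050000

1.3031 mm/day


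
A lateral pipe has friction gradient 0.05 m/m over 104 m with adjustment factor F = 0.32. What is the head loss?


hf = J * L * F = 0.05 * 104 * 0.32 = 1.6640 m

1.6640 m


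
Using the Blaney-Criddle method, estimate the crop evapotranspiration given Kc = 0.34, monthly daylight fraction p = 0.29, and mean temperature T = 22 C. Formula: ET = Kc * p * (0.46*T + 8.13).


ET = Kc * p * (0.46*T + 8.13)
ET = 0.34 * 0.29 * (0.46*22 + 8.13)
ET = 0.34 * 0.29 * 18.2500

1.7995 mm/day


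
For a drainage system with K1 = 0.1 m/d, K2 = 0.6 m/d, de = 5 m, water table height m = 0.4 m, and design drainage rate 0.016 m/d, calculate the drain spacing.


S^2 = 8*K2*de*m/q + 4*K1*m^2/q
S^2 = 8*0.6*5*0.4/0.016 + 4*0.1*0.4^2/0.016
S = sqrt(604.0000)

24.5764 m


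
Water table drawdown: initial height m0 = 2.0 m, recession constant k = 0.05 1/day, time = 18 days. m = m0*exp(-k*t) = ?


m = m0 * exp(-k*t)
m = 2.0 * exp(-0.05 * 18)
m = 2.0 * exp(-0.9000)

0.8131 m


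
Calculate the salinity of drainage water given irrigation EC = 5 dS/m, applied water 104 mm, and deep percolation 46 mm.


EC_dw = EC_iw * D_iw / D_dw
EC_dw = 5 * 104 / 46
EC_dw = 520 / 46

11.3043 dS/m


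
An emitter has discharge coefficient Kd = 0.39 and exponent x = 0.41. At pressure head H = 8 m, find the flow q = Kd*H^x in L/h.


q = Kd * H^x = 0.39 * 8^0.41 = 0.39 * 2.345670

0.9148 L/h


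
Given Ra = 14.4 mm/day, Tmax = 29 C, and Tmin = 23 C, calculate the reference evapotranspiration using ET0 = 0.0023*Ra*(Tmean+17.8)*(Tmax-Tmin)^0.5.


Tmean = (Tmax + Tmin)/2 = (29 + 23)/2 = 26.0
ET0 = 0.0023 * 14.4 * (26.0 + 17.8) * sqrt(29 - 23)
ET0 = 0.0023 * 14.4 * 43.8 * 2.449490

3.5534 mm/day


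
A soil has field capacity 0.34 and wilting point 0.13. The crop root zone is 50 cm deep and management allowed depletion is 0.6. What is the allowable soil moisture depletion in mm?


SMD = (FC - PWP) * d * MAD * 10
SMD = (0.34 - 0.13) * 50 * 0.6 * 10
SMD = 0.2100 * 50 * 0.6 * 10

63.0000 mm


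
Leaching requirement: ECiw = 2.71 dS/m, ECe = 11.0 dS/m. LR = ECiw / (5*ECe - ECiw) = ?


LR = ECiw / (5*ECe - ECiw)
LR = 2.71 / (5*11.0 - 2.71)
LR = 2.71 / 52.2900

0.0518


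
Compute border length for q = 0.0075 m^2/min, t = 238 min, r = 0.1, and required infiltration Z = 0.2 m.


L = q*t/((1+r)*Z)
L = 0.0075*238/((1+0.1)*0.2)
L = 1.785/0.22

8.1136 m


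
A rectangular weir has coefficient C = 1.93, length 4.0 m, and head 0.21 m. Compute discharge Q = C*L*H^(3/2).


Q = C * L * H^(3/2) = 1.93 * 4.0 * 0.21^1.5 = 1.93 * 4.0 * 0.096234

0.7429 m^3/s


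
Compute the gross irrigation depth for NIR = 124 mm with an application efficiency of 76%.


Ea = 76% = 0.76
GID = NIR / Ea = 124 / 0.76 = 163.1579 mm

163.1579 mm


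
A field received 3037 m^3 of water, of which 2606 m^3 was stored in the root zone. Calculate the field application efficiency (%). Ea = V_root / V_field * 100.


Ea = V_root / V_field * 100 = 2606 / 3037 * 100 = 85.8084%

85.8084 %


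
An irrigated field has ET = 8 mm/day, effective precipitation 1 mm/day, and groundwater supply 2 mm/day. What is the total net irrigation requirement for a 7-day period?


Daily deficit = ET - Pe - GW = 8 - 1 - 2 = 5 mm/day
NIR = 5 * 7 = 35 mm

35.0000 mm


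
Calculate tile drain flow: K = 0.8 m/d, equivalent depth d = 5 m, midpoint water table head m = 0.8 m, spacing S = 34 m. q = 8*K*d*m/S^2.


q = 8*K*d*m/S^2
q = 8*0.8*5*0.8/34^2
q = 25.6000 / 1156

0.0221 m/d


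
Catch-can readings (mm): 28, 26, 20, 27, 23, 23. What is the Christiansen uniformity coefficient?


mean = 24.500000 mm
MAD = 2.500000 mm
CU = (1 - 2.500000/24.500000)*100

89.7959 %


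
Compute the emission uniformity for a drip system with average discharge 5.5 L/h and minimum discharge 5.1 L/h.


EU = (q_min/q_avg)*100 = (5.1/5.5)*100 = 92.7273%

92.7273 %


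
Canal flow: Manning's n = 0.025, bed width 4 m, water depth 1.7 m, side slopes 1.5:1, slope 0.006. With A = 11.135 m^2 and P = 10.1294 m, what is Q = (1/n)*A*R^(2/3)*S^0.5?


R = A/P = 11.135/10.1294 = 1.099275
Q = (1/0.025) * 11.135 * 1.099275^(2/3) * 0.006^0.5

36.7477 m^3/s


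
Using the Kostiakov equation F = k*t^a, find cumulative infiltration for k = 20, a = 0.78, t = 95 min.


F = k * t^a = 20 * 95^0.78
F = 20 * 34.883850

697.6770 mm


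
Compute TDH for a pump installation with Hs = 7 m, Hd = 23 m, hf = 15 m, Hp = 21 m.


TDH = Hs + Hd + hf + Hp = 7 + 23 + 15 + 21 = 66

66 m


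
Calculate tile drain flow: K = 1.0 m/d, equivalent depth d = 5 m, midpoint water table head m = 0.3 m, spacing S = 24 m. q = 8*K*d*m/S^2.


q = 8*K*d*m/S^2
q = 8*1.0*5*0.3/24^2
q = 12.0000 / 576

0.0208 m/d


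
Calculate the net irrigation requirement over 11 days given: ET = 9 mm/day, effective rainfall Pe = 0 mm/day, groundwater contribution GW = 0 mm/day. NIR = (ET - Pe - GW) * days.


Daily deficit = ET - Pe - GW = 9 - 0 - 0 = 9 mm/day
NIR = 9 * 11 = 99 mm

99.0000 mm


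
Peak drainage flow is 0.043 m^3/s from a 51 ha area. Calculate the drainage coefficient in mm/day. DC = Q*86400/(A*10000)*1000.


DC = Q * 86400 / (A * 10000) * 1000
DC = 0.043 * 86400 / (51 * 10000) * 1000
DC = 3715200.0000 / 510000

7.2847 mm/day


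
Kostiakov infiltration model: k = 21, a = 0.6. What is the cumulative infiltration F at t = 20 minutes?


F = k * t^a = 21 * 20^0.6
F = 21 * 6.034176

126.7177 mm


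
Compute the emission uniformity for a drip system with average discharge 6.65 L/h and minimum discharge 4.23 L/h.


EU = (q_min/q_avg)*100 = (4.23/6.65)*100 = 63.6090%

63.6090 %


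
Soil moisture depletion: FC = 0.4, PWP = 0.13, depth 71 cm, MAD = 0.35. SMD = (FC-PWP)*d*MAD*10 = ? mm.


SMD = (FC - PWP) * d * MAD * 10
SMD = (0.4 - 0.13) * 71 * 0.35 * 10
SMD = 0.2700 * 71 * 0.35 * 10

67.0950 mm


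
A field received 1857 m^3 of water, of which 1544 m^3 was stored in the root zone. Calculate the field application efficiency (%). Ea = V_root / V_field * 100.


Ea = V_root / V_field * 100 = 1544 / 1857 * 100 = 83.1449%

83.1449 %


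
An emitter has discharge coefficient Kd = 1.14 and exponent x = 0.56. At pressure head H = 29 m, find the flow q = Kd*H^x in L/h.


q = Kd * H^x = 1.14 * 29^0.56 = 1.14 * 6.590872

7.5136 L/h


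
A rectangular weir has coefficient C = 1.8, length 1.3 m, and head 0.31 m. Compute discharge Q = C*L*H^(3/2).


Q = C * L * H^(3/2) = 1.8 * 1.3 * 0.31^1.5 = 1.8 * 1.3 * 0.172601

0.4039 m^3/s


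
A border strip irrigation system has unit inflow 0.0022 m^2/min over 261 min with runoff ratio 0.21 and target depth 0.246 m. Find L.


L = q*t/((1+r)*Z)
L = 0.0022*261/((1+0.21)*0.246)
L = 0.5742/0.29766

1.9290 m


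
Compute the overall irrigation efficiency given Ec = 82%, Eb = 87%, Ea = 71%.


Ec = 0.82, Eb = 0.87, Ea = 0.71
E = 0.82 * 0.87 * 0.71 * 100 = 50.6514%

50.6514 %


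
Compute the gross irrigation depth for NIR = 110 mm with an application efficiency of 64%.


Ea = 64% = 0.64
GID = NIR / Ea = 110 / 0.64 = 171.8750 mm

171.8750 mm


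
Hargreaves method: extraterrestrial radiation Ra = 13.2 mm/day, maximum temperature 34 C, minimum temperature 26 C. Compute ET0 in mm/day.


Tmean = (Tmax + Tmin)/2 = (34 + 26)/2 = 30.0
ET0 = 0.0023 * 13.2 * (30.0 + 17.8) * sqrt(34 - 26)
ET0 = 0.0023 * 13.2 * 47.8 * 2.828427

4.1046 mm/day


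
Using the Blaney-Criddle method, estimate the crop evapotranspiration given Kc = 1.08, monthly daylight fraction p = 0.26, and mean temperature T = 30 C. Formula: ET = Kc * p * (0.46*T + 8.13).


ET = Kc * p * (0.46*T + 8.13)
ET = 1.08 * 0.26 * (0.46*30 + 8.13)
ET = 1.08 * 0.26 * 21.9300

6.1579 mm/day


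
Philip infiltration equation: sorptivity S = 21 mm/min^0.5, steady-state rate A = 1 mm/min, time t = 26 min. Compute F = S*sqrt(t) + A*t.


F = S*sqrt(t) + A*t
F = 21*sqrt(26) + 1*26
F = 21*5.099020 + 26

133.0794 mm


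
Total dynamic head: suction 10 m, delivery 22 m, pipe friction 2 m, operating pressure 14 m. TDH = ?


TDH = Hs + Hd + hf + Hp = 10 + 22 + 2 + 14 = 48

48 m


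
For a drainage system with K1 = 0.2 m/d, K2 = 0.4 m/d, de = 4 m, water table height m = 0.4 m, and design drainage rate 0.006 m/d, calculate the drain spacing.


S^2 = 8*K2*de*m/q + 4*K1*m^2/q
S^2 = 8*0.4*4*0.4/0.006 + 4*0.2*0.4^2/0.006
S = sqrt(874.6667)

29.5748 m


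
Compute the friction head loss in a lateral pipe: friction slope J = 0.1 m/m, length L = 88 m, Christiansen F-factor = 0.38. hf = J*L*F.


hf = J * L * F = 0.1 * 88 * 0.38 = 3.3440 m

3.3440 m


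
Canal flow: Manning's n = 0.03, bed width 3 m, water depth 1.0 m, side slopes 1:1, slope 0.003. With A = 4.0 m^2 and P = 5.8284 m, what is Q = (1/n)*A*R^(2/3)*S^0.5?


R = A/P = 4.0/5.8284 = 0.686295
Q = (1/0.03) * 4.0 * 0.686295^(2/3) * 0.003^0.5

5.6821 m^3/s
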